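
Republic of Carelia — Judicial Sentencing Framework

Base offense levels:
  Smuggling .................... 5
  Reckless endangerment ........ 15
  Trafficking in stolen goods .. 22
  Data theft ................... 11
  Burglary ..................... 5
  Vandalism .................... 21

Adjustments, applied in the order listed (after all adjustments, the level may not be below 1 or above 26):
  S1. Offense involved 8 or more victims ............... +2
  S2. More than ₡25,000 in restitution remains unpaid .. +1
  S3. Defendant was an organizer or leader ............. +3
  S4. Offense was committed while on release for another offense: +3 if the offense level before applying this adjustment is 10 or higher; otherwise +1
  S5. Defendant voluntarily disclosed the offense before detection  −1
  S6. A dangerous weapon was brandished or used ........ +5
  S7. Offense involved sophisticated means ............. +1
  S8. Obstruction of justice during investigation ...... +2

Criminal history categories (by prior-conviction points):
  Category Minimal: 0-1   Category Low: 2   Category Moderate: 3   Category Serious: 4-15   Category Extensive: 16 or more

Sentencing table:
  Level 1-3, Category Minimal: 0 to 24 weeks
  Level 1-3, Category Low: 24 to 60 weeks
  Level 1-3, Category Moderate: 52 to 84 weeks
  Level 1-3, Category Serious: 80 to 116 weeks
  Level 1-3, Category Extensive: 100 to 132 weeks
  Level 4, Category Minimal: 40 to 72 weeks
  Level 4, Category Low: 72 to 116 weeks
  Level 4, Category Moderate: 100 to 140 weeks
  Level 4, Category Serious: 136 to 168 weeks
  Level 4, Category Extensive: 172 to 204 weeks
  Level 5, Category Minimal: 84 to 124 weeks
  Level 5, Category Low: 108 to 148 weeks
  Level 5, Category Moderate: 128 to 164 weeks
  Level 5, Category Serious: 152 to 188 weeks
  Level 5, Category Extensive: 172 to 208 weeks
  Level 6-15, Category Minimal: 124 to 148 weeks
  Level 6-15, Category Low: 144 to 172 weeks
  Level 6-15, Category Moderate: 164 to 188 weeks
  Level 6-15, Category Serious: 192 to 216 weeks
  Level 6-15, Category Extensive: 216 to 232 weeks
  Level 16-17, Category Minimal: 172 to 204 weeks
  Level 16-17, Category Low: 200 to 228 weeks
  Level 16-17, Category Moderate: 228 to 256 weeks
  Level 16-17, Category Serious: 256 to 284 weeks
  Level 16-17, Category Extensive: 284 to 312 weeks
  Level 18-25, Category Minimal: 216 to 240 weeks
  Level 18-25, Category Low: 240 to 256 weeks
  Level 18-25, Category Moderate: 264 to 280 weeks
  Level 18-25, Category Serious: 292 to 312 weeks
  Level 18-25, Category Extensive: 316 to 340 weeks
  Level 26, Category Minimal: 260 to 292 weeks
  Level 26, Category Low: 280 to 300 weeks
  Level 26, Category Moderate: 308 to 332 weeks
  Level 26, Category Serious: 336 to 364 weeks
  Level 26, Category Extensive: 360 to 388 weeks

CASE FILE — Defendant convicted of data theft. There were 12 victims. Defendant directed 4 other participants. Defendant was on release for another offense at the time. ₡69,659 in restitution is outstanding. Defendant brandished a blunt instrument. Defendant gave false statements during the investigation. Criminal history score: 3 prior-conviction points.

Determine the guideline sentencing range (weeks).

308-332 weeks

Base offense level for data theft: 11.
S1 applies: 11 + 2 = 13.
S2 applies: 13 + 1 = 14.
S3 applies: 14 + 3 = 17.
S4 applies (level before this adjustment is 17 ≥ 10, so +3): 17 + 3 = 20.
S5 does not apply.
S6 applies: 20 + 5 = 25.
S7 does not apply.
S8 applies: 25 + 2 = 27.
Level 27 exceeds the maximum of 26; capped at 26.
Final offense level: 26.
Criminal history: 3 prior points → Category Moderate (3).
Level 26 falls in the 26 band.
Grid: Level 26 × Category Moderate = 308-332 weeks.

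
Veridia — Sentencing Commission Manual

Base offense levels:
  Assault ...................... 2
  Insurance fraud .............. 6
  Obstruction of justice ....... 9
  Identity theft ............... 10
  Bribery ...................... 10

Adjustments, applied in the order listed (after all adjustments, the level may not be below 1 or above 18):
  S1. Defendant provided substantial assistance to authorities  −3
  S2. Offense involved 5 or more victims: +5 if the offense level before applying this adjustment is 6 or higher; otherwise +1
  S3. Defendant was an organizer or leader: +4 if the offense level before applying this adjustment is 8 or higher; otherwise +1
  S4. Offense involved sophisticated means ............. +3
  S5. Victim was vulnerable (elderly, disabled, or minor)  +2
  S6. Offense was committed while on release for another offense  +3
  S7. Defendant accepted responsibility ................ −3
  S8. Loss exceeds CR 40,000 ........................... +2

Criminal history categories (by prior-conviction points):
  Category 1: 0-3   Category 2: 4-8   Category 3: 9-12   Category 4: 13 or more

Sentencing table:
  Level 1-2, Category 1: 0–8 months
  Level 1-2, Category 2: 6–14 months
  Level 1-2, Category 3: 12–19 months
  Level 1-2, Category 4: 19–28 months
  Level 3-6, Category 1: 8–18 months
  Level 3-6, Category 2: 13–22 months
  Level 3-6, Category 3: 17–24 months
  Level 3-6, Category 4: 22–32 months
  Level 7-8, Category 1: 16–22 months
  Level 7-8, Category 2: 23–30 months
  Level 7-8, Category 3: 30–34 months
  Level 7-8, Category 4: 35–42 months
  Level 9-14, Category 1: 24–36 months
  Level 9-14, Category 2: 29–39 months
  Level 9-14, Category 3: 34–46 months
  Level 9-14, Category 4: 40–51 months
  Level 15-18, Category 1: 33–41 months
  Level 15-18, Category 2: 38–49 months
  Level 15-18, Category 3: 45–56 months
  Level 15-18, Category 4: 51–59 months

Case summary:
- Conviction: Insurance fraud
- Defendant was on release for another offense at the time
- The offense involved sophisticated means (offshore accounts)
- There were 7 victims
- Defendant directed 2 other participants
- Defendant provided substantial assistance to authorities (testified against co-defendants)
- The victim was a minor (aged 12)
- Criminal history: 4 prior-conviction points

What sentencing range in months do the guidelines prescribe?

29-39 months

Base offense level for insurance fraud: 6.
S1 applies: 6 − 3 = 3.
S2 applies (level before this adjustment is 3 < 6, so +1): 3 + 1 = 4.
S3 applies (level before this adjustment is 4 < 8, so +1): 4 + 1 = 5.
S4 applies: 5 + 3 = 8.
S5 applies: 8 + 2 = 10.
S6 applies: 10 + 3 = 13.
Final offense level: 13.
Criminal history: 4 prior points → Category 2 (4-8).
Level 13 falls in the 9-14 band.
Grid: Level 9-14 × Category 2 = 29-39 months.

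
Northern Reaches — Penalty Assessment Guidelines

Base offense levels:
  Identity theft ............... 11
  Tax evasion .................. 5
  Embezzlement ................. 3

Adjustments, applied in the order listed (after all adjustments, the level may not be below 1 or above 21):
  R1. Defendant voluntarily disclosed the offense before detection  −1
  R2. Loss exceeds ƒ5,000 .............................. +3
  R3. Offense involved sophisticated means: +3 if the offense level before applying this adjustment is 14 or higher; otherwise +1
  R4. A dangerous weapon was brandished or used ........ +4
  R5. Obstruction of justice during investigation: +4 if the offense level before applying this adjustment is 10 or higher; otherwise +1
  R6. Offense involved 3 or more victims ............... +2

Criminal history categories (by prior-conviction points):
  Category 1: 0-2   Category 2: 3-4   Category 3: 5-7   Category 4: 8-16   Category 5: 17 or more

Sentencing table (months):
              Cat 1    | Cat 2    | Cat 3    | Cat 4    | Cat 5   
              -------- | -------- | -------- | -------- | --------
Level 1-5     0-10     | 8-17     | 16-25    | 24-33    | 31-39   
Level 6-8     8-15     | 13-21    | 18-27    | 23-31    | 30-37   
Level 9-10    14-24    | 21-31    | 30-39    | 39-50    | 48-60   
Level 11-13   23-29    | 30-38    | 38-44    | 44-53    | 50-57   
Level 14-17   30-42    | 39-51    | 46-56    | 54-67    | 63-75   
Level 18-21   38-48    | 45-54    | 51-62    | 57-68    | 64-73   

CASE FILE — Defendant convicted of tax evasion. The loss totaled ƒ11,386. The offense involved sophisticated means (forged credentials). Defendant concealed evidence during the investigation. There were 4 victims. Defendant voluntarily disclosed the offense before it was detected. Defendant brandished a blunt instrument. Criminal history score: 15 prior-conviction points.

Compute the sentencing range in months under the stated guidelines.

Base offense level for tax evasion: 5.
R1 applies: 5 − 1 = 4.
R2 applies: 4 + 3 = 7.
R3 applies (level before this adjustment is 7 < 14, so +1): 7 + 1 = 8.
R4 applies: 8 + 4 = 12.
R5 applies (level before this adjustment is 12 ≥ 10, so +4): 12 + 4 = 16.
R6 applies: 16 + 2 = 18.
Final offense level: 18.
Criminal history: 15 prior points → Category 4 (8-16).
Level 18 falls in the 18-21 band.
Grid: Level 18-21 × Category 4 = 57-68 months.

57-68 months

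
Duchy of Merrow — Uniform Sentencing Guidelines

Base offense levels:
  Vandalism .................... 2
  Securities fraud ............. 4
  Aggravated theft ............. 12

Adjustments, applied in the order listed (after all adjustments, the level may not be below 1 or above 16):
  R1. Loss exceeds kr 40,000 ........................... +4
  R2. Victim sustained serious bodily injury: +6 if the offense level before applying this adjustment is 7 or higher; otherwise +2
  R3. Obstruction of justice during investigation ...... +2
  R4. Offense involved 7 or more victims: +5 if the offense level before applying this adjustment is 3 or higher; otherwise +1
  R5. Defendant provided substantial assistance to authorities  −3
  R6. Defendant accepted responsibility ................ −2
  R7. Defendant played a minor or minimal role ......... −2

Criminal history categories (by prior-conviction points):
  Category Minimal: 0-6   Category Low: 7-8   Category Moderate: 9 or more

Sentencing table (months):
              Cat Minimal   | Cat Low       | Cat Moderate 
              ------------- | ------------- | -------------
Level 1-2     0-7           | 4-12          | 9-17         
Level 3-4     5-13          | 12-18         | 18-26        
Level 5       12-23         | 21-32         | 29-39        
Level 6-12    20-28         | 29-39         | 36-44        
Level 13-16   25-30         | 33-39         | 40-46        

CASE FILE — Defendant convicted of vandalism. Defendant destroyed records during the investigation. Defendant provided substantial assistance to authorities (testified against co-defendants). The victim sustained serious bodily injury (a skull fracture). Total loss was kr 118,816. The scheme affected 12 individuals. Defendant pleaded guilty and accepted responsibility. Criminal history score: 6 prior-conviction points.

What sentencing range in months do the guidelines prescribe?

20-28 months

Base offense level for vandalism: 2.
R1 applies: 2 + 4 = 6.
R2 applies (level before this adjustment is 6 < 7, so +2): 6 + 2 = 8.
R3 applies: 8 + 2 = 10.
R4 applies (level before this adjustment is 10 ≥ 3, so +5): 10 + 5 = 15.
R5 applies: 15 − 3 = 12.
R6 applies: 12 − 2 = 10.
R7 does not apply.
Final offense level: 10.
Criminal history: 6 prior points → Category Minimal (0-6).
Level 10 falls in the 6-12 band.
Grid: Level 6-12 × Category Minimal = 20-28 months.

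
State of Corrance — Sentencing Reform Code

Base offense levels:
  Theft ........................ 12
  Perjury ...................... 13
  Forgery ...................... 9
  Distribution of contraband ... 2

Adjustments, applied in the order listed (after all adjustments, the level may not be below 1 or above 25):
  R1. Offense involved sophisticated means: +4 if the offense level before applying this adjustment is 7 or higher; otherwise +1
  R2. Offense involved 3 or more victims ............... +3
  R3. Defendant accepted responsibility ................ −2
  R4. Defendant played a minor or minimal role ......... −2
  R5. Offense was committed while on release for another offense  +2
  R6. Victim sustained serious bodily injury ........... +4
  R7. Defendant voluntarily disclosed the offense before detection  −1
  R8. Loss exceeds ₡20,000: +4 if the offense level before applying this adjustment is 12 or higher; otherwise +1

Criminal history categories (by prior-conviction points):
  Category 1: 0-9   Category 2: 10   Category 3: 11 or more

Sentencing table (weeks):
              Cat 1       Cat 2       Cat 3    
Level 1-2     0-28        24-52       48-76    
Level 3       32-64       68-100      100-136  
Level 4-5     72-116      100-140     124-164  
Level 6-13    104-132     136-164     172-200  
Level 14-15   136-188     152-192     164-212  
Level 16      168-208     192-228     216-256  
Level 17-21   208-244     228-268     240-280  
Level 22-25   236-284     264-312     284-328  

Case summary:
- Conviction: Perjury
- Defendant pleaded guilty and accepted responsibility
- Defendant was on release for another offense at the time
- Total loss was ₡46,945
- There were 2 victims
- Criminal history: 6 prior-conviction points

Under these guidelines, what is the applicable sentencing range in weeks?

208-244 weeks

Base offense level for perjury: 13.
R3 applies: 13 − 2 = 11.
R5 applies: 11 + 2 = 13.
R6 does not apply.
R7 does not apply.
R8 applies (level before this adjustment is 13 ≥ 12, so +4): 13 + 4 = 17.
Final offense level: 17.
Criminal history: 6 prior points → Category 1 (0-9).
Level 17 falls in the 17-21 band.
Grid: Level 17-21 × Category 1 = 208-244 weeks.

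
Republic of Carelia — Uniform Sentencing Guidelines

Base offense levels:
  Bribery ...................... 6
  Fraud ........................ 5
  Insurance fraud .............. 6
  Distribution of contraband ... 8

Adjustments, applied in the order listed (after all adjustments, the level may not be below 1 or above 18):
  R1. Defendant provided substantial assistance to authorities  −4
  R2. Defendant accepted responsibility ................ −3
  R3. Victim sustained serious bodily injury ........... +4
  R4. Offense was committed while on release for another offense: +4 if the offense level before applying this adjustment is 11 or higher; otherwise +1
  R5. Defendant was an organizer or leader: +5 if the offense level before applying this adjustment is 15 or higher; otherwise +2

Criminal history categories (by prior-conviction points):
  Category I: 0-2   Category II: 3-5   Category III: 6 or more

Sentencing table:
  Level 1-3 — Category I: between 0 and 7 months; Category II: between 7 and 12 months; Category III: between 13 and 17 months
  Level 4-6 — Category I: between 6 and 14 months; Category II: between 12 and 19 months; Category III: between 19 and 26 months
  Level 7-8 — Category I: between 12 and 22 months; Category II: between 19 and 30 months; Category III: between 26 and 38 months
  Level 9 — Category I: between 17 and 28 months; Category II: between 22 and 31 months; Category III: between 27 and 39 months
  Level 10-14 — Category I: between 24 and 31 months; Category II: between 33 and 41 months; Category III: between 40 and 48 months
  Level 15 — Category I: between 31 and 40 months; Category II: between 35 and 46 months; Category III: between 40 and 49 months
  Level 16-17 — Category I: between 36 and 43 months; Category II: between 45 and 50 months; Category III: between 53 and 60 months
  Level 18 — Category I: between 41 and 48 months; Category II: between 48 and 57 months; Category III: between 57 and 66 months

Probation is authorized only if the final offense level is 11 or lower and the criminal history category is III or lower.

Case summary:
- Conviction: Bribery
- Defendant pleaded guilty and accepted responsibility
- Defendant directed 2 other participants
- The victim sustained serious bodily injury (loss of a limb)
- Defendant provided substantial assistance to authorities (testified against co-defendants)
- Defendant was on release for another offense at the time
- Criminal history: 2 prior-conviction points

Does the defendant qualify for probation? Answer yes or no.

Base offense level for bribery: 6.
R1 applies: 6 − 4 = 2.
R2 applies: 2 − 3 = -1.
R3 applies: -1 + 4 = 3.
R4 applies (level before this adjustment is 3 < 11, so +1): 3 + 1 = 4.
R5 applies (level before this adjustment is 4 < 15, so +2): 4 + 2 = 6.
Final offense level: 6.
Criminal history: 2 prior points → Category I (0-2).
Level 6 falls in the 4-6 band.
Grid: Level 4-6 × Category I = 6-14 months.
Probation check: level 6 ≤ 11 and category I ≤ III → eligible.

Yes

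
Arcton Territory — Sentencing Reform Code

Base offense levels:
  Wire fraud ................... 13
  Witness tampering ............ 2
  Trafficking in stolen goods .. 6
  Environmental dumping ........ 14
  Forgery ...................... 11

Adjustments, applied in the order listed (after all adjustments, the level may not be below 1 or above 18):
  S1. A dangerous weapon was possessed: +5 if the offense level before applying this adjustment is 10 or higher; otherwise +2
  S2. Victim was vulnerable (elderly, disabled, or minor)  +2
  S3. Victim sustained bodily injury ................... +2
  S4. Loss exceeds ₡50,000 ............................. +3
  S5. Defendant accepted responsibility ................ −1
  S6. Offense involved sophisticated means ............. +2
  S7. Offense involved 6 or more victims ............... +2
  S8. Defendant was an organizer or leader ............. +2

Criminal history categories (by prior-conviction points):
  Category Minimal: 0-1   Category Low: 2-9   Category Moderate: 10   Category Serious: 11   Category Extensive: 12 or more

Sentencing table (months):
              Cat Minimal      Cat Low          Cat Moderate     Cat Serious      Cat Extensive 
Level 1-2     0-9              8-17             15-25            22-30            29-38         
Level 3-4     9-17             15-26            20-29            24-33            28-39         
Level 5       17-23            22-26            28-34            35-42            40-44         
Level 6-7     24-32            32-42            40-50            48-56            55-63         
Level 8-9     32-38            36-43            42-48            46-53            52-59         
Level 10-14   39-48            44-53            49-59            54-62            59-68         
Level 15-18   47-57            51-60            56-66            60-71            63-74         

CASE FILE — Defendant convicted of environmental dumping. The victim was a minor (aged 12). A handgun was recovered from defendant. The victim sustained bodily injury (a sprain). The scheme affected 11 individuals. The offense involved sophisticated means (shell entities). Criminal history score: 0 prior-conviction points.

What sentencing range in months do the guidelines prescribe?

47-57 months

Base offense level for environmental dumping: 14.
S1 applies (level before this adjustment is 14 ≥ 10, so +5): 14 + 5 = 19.
S2 applies: 19 + 2 = 21.
S3 applies: 21 + 2 = 23.
S4 does not apply.
S5 does not apply.
S6 applies: 23 + 2 = 25.
S7 applies: 25 + 2 = 27.
Level 27 exceeds the maximum of 18; capped at 18.
Final offense level: 18.
Criminal history: 0 prior points → Category Minimal (0-1).
Level 18 falls in the 15-18 band.
Grid: Level 15-18 × Category Minimal = 47-57 months.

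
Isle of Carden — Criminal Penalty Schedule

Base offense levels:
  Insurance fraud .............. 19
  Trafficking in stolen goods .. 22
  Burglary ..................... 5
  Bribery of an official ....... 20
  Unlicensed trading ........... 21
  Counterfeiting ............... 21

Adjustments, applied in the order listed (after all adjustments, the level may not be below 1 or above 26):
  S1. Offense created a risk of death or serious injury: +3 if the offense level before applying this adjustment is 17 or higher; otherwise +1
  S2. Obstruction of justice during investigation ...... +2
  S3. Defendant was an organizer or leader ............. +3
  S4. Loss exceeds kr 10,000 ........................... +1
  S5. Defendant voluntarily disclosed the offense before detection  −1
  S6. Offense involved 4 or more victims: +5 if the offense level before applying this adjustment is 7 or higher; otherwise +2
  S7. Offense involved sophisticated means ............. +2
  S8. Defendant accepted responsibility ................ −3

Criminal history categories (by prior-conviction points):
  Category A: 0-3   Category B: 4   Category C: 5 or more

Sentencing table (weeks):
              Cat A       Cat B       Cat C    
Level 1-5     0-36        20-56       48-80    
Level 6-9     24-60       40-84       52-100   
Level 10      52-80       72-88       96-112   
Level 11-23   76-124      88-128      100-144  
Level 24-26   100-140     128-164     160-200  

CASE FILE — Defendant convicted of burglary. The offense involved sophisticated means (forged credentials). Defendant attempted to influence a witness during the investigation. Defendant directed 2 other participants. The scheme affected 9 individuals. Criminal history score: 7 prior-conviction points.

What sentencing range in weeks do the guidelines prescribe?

100-144 weeks

Base offense level for burglary: 5.
S1 does not apply.
S2 applies: 5 + 2 = 7.
S3 applies: 7 + 3 = 10.
S5 does not apply.
S6 applies (level before this adjustment is 10 ≥ 7, so +5): 10 + 5 = 15.
S7 applies: 15 + 2 = 17.
Final offense level: 17.
Criminal history: 7 prior points → Category C (5+).
Level 17 falls in the 11-23 band.
Grid: Level 11-23 × Category C = 100-144 weeks.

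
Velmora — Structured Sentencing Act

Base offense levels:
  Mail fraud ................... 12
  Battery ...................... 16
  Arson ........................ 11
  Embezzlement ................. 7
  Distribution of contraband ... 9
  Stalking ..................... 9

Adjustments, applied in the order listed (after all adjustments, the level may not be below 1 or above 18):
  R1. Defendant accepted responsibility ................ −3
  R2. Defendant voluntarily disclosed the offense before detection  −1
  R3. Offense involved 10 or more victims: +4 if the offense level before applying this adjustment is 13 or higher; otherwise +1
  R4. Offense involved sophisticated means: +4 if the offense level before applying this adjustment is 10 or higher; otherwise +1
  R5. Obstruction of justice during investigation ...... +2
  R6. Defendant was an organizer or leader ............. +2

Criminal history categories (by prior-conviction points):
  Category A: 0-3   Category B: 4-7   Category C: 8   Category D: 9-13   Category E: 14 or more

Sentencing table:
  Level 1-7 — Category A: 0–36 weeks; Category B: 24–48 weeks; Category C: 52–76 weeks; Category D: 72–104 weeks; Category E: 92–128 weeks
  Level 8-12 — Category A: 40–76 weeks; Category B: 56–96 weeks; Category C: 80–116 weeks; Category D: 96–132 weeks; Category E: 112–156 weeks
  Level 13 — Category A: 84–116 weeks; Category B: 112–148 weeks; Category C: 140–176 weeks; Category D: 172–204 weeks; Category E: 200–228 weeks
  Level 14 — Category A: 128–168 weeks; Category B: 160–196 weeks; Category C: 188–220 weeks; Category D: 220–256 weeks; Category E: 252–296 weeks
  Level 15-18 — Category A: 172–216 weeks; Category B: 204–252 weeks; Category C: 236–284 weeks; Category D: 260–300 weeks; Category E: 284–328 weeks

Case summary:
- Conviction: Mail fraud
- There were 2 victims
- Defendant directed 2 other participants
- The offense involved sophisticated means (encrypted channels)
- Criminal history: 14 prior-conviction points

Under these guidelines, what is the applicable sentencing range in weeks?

Base offense level for mail fraud: 12.
R1 does not apply.
R2 does not apply.
R4 applies (level before this adjustment is 12 ≥ 10, so +4): 12 + 4 = 16.
R6 applies: 16 + 2 = 18.
Final offense level: 18.
Criminal history: 14 prior points → Category E (14+).
Level 18 falls in the 15-18 band.
Grid: Level 15-18 × Category E = 284-328 weeks.

284-328 weeks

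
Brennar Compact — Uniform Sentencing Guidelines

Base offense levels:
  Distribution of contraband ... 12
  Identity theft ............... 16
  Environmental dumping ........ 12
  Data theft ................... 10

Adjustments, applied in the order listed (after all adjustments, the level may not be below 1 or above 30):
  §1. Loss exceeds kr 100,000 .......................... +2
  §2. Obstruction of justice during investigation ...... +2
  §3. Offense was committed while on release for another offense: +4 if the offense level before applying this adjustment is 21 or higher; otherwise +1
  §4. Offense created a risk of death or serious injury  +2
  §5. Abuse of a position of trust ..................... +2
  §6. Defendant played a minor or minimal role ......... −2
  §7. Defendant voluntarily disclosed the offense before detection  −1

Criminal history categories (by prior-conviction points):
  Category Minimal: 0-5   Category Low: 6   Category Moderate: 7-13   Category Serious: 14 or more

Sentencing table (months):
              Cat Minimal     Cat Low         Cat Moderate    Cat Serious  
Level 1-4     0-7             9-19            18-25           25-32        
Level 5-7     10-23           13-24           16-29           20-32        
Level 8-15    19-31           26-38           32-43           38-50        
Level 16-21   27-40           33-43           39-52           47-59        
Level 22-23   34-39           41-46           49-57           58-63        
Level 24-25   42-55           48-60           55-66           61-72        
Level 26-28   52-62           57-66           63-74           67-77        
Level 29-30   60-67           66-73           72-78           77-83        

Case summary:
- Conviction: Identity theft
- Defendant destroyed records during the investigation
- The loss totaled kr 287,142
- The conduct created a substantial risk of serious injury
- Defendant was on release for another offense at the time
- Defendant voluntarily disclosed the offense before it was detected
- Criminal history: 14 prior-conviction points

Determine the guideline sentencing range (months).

Base offense level for identity theft: 16.
§1 applies: 16 + 2 = 18.
§2 applies: 18 + 2 = 20.
§3 applies (level before this adjustment is 20 < 21, so +1): 20 + 1 = 21.
§4 applies: 21 + 2 = 23.
§5 does not apply.
§7 applies: 23 − 1 = 22.
Final offense level: 22.
Criminal history: 14 prior points → Category Serious (14+).
Level 22 falls in the 22-23 band.
Grid: Level 22-23 × Category Serious = 58-63 months.

58-63 months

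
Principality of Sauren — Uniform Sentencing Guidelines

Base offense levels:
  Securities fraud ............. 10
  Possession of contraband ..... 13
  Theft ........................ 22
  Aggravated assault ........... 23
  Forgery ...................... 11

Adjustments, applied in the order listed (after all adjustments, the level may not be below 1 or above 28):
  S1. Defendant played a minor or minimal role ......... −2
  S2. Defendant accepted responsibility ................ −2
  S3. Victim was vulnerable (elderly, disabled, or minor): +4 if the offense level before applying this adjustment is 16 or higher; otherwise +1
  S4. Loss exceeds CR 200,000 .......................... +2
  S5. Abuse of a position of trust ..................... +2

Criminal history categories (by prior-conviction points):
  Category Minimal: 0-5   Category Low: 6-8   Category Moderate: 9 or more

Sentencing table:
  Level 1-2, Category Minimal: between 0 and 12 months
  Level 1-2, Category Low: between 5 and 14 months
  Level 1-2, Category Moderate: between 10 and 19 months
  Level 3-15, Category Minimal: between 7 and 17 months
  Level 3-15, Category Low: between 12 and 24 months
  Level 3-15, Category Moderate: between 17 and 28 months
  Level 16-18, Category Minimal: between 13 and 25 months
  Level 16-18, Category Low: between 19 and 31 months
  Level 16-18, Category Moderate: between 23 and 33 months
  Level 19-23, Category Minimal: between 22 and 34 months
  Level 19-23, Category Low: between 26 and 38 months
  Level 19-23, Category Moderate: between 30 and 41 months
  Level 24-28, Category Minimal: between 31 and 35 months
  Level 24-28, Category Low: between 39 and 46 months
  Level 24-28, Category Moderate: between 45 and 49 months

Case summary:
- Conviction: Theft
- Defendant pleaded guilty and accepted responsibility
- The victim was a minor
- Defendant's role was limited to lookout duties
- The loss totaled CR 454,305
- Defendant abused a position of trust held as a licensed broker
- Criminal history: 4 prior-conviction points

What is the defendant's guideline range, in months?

Base offense level for theft: 22.
S1 applies: 22 − 2 = 20.
S2 applies: 20 − 2 = 18.
S3 applies (level before this adjustment is 18 ≥ 16, so +4): 18 + 4 = 22.
S4 applies: 22 + 2 = 24.
S5 applies: 24 + 2 = 26.
Final offense level: 26.
Criminal history: 4 prior points → Category Minimal (0-5).
Level 26 falls in the 24-28 band.
Grid: Level 24-28 × Category Minimal = 31-35 months.

31-35 months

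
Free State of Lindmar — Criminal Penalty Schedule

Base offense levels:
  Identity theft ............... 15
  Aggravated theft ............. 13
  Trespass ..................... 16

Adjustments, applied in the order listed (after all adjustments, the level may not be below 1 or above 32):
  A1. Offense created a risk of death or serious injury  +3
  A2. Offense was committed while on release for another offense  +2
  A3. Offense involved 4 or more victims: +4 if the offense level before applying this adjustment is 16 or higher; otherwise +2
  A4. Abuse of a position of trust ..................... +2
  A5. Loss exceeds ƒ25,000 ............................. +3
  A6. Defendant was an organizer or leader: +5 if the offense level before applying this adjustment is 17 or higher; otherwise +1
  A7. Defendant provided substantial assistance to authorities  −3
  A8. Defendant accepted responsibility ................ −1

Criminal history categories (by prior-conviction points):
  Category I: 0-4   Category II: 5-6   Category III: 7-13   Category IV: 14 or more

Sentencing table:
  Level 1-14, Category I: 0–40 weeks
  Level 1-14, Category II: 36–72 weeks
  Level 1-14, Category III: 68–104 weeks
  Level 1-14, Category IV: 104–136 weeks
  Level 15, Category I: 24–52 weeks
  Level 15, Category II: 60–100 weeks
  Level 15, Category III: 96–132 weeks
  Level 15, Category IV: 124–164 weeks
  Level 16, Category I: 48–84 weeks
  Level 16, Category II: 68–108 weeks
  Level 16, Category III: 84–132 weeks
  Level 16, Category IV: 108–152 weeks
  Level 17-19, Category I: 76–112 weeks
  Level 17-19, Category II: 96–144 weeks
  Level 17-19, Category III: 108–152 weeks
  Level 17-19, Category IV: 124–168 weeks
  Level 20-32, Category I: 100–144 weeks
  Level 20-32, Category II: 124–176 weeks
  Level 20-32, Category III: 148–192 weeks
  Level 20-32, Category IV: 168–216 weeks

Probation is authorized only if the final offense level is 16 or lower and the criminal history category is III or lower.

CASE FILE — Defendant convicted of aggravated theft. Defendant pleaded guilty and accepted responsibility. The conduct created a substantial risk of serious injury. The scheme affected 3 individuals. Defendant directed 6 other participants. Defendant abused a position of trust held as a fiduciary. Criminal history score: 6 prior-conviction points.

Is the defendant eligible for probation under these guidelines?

No

Base offense level for aggravated theft: 13.
A1 applies: 13 + 3 = 16.
A2 does not apply.
A3 does not apply.
A4 applies: 16 + 2 = 18.
A5 does not apply.
A6 applies (level before this adjustment is 18 ≥ 17, so +5): 18 + 5 = 23.
A8 applies: 23 − 1 = 22.
Final offense level: 22.
Criminal history: 6 prior points → Category II (5-6).
Level 22 falls in the 20-32 band.
Grid: Level 20-32 × Category II = 124-176 weeks.
Probation check: level 22 > 16 and category II ≤ III → not eligible.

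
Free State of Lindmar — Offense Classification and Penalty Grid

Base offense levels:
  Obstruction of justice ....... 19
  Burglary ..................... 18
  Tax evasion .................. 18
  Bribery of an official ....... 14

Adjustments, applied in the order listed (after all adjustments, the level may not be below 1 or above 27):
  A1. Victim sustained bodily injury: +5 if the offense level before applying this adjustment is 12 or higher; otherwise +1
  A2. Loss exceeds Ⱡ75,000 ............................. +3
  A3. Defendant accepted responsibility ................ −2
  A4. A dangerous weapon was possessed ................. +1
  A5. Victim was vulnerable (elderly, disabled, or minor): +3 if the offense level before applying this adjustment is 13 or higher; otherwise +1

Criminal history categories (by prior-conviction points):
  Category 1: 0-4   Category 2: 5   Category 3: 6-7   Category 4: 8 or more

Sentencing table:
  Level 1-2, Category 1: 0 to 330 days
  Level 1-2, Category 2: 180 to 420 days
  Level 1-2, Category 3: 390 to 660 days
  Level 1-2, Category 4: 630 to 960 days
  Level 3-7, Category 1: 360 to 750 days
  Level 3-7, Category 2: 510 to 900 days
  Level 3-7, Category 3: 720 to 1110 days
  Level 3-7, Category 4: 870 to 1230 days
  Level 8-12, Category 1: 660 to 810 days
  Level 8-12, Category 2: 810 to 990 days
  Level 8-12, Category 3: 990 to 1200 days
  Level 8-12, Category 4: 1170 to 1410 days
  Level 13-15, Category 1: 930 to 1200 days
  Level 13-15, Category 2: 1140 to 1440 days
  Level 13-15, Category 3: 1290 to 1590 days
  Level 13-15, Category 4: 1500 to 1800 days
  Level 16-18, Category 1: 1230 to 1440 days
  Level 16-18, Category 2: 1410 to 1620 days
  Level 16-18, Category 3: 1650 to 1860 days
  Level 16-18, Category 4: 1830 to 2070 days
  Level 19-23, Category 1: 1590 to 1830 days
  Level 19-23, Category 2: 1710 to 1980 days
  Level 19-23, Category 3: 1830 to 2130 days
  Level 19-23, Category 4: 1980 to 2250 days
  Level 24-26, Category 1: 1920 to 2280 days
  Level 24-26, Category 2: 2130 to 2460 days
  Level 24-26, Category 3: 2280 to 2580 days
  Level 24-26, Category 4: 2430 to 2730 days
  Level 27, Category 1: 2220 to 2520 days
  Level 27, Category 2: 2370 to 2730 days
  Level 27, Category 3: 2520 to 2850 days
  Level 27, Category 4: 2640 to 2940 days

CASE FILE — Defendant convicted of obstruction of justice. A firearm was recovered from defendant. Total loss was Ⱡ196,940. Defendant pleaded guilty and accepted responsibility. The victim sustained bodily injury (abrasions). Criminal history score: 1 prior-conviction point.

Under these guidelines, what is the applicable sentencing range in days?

1920-2280 days

Base offense level for obstruction of justice: 19.
A1 applies (level before this adjustment is 19 ≥ 12, so +5): 19 + 5 = 24.
A2 applies: 24 + 3 = 27.
A3 applies: 27 − 2 = 25.
A4 applies: 25 + 1 = 26.
Final offense level: 26.
Criminal history: 1 prior point → Category 1 (0-4).
Level 26 falls in the 24-26 band.
Grid: Level 24-26 × Category 1 = 1920-2280 days.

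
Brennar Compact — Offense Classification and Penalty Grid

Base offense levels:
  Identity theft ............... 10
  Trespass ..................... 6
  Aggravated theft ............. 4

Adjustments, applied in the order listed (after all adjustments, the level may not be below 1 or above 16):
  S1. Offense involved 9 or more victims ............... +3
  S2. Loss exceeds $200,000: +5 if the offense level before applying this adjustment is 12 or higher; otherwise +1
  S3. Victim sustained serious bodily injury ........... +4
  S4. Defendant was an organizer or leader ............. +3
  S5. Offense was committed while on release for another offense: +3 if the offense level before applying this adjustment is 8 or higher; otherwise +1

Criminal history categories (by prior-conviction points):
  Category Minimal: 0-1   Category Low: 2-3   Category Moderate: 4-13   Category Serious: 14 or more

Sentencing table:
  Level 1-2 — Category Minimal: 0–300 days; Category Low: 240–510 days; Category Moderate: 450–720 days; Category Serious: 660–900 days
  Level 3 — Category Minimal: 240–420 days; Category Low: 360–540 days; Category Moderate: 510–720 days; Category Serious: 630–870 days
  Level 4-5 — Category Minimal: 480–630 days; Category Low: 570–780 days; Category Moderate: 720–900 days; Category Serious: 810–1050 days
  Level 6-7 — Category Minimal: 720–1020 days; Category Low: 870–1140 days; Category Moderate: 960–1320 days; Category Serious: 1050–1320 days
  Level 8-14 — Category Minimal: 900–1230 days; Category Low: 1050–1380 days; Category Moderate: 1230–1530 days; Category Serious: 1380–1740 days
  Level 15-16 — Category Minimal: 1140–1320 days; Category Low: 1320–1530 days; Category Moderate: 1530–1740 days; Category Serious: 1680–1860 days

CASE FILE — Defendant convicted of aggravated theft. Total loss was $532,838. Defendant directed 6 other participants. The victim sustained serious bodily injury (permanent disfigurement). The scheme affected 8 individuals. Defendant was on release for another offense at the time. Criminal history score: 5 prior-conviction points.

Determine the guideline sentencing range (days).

Base offense level for aggravated theft: 4.
S1 does not apply.
S2 applies (level before this adjustment is 4 < 12, so +1): 4 + 1 = 5.
S3 applies: 5 + 4 = 9.
S4 applies: 9 + 3 = 12.
S5 applies (level before this adjustment is 12 ≥ 8, so +3): 12 + 3 = 15.
Final offense level: 15.
Criminal history: 5 prior points → Category Moderate (4-13).
Level 15 falls in the 15-16 band.
Grid: Level 15-16 × Category Moderate = 1530-1740 days.

1530-1740 days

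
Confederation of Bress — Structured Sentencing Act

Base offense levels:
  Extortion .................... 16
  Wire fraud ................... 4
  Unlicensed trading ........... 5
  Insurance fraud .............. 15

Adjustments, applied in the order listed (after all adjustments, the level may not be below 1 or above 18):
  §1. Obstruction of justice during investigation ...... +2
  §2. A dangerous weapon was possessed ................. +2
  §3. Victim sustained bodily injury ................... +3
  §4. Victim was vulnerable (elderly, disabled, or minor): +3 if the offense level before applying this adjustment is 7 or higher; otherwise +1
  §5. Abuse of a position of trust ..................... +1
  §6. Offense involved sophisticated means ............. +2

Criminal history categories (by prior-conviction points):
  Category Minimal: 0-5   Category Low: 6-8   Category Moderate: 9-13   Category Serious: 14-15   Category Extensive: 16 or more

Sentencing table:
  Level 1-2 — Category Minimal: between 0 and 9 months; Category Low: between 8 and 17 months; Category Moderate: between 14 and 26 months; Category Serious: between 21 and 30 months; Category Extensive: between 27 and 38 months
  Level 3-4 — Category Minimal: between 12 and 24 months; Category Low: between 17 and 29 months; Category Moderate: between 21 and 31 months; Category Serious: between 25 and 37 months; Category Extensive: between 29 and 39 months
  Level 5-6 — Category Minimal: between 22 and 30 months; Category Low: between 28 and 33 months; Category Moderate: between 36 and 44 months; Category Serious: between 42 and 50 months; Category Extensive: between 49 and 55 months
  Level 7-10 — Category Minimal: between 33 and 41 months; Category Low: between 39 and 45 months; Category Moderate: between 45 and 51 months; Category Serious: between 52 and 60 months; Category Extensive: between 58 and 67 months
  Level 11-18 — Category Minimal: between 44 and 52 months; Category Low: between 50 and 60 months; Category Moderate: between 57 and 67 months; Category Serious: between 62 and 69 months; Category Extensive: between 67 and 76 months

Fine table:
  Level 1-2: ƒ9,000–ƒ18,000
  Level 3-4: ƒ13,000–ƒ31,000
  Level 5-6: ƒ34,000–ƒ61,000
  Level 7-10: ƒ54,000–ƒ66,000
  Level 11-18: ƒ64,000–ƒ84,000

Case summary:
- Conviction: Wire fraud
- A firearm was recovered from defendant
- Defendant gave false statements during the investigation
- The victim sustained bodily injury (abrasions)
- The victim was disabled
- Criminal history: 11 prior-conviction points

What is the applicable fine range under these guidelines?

ƒ64,000–ƒ84,000

Base offense level for wire fraud: 4.
§1 applies: 4 + 2 = 6.
§2 applies: 6 + 2 = 8.
§3 applies: 8 + 3 = 11.
§4 applies (level before this adjustment is 11 ≥ 7, so +3): 11 + 3 = 14.
§5 does not apply.
Final offense level: 14.
Level 14 falls in the 11-18 band.
Fine table: Level 11-18 → ƒ64,000–ƒ84,000.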